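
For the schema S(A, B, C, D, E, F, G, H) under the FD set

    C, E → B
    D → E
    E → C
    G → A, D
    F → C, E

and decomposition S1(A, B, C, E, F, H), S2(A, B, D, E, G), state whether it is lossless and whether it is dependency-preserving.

Lossless test: (A, B, E)⁺ = {A, B, C, E}, which is a superkey of neither fragment — lossy.
Dependency preservation: every FD's attributes lie within a single fragment, so each can be enforced locally — preserved.

lossy but dependency-preserving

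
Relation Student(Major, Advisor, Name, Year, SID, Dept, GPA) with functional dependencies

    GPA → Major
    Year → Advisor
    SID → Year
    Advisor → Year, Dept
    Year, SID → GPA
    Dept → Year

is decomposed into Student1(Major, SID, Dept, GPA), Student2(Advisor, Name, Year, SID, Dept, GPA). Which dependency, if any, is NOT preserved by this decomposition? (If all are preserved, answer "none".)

GPA → Major lies within Student1.
Year → Advisor lies within Student2.
SID → Year lies within Student2.
Advisor → Year, Dept lies within Student2.
Year, SID → GPA lies within Student2.
Dept → Year lies within Student2.
Every dependency is enforceable on the fragments, so the decomposition is dependency-preserving.

none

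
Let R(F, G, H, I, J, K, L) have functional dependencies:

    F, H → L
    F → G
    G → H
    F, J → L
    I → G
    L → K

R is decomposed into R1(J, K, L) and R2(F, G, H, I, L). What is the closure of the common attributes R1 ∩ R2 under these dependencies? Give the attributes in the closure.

R1 ∩ R2 = {L}.
L → K applies, adding K
Closure: {K, L}.

K, L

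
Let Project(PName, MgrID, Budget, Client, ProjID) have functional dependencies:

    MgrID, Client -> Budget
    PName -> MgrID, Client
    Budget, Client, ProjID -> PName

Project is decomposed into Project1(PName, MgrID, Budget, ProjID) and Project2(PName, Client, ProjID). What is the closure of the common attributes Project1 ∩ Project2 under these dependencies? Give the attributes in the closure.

PName, MgrID, Budget, Client, ProjID

Project1 ∩ Project2 = {PName, ProjID}.
PName → MgrID, Client applies, adding MgrID, Client
MgrID, Client → Budget applies, adding Budget
Closure: {PName, MgrID, Budget, Client, ProjID}.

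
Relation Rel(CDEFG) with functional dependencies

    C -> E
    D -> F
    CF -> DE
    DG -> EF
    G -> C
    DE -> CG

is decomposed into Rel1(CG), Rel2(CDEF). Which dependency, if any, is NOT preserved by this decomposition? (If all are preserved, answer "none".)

DE -> CG

Check DE → CG: no single fragment contains all of {CDEG}, and the restricted closure of {DE} across the fragments never reaches {CG}.
C → E is preserved.
D → F is preserved.
CF → DE is preserved.
DG → EF is preserved.
G → C is preserved.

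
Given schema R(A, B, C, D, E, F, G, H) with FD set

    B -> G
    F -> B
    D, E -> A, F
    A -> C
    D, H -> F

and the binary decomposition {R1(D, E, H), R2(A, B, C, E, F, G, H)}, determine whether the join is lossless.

Common attributes: R1 ∩ R2 = {E, H}.
No dependency enlarges {E, H}, so (E, H)⁺ = {E, H}.
The closure contains neither all of R1 = {D, E, H} nor all of R2 = {A, B, C, E, F, G, H}, so the common attributes are not a superkey of either fragment. The join is lossy.

No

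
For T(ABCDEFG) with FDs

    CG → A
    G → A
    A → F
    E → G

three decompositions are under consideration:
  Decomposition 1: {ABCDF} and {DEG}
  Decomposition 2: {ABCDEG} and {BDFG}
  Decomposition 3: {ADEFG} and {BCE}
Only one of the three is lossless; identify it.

Decomposition 1: common = {D}, closure = {D} → lossy.
Decomposition 2: common = {BDG}, closure = {ABDFG} → lossless.
Decomposition 3: common = {E}, closure = {AEFG} → lossy.

Decomposition 2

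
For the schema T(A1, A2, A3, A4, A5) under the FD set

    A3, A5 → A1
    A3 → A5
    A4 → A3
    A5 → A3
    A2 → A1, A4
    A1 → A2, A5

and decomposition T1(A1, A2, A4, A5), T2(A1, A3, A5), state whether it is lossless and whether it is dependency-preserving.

lossless and dependency-preserving

Lossless test: (A1, A5)⁺ = {A1, A2, A3, A4, A5}, which contains all of one fragment — lossless.
Dependency preservation: A4 → A3 is not contained in any single fragment, but the restricted closure of its left-hand side across the fragments still reaches the right-hand side; the remaining FDs each lie inside some fragment. All dependencies are preserved.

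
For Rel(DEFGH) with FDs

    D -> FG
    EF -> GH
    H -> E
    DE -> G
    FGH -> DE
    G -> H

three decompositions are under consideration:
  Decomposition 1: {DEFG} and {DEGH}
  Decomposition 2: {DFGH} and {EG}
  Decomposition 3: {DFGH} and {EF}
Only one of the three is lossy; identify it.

Decomposition 3

Decomposition 1: common = {DEG}, closure = {DEFGH} → lossless.
Decomposition 2: common = {G}, closure = {EGH} → lossless.
Decomposition 3: common = {F}, closure = {F} → lossy.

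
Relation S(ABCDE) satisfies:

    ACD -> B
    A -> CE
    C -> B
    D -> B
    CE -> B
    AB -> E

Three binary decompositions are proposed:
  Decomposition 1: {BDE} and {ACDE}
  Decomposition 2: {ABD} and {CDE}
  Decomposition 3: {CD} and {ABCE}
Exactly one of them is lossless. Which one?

Decomposition 1: common = {DE}, closure = {BDE} → lossless.
Decomposition 2: common = {D}, closure = {BD} → lossy.
Decomposition 3: common = {C}, closure = {BC} → lossy.

Decomposition 1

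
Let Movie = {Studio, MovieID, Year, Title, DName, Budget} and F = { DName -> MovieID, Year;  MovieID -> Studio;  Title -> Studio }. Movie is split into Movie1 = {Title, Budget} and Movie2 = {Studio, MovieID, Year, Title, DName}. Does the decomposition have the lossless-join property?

No

Common attributes: Movie1 ∩ Movie2 = {Title}.
Closure of {Title}: Title → Studio applies, adding Studio. So (Title)⁺ = {Studio, Title}.
The closure contains neither all of Movie1 = {Title, Budget} nor all of Movie2 = {Studio, MovieID, Year, Title, DName}, so the common attributes are not a superkey of either fragment. The join is lossy.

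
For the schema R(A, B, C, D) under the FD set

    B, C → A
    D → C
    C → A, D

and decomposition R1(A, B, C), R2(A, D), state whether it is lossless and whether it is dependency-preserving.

Lossless test: (A)⁺ = {A}, which is a superkey of neither fragment — lossy.
Dependency preservation: the restricted closure of {D} across the fragments never reaches {C}, so D → C cannot be enforced without a join — not preserved.

lossy and not dependency-preserving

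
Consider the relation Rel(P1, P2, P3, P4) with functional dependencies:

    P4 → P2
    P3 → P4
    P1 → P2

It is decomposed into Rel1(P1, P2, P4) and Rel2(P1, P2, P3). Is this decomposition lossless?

No

Common attributes: Rel1 ∩ Rel2 = {P1, P2}.
No dependency enlarges {P1, P2}, so (P1, P2)⁺ = {P1, P2}.
The closure contains neither all of Rel1 = {P1, P2, P4} nor all of Rel2 = {P1, P2, P3}, so the common attributes are not a superkey of either fragment. The join is lossy.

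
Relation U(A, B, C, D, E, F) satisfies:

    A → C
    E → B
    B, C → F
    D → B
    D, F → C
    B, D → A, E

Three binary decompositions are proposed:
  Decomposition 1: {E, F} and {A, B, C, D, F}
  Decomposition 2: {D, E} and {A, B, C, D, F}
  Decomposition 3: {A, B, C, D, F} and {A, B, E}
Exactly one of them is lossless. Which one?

Decomposition 2

Decomposition 1: common = {F}, closure = {F} → lossy.
Decomposition 2: common = {D}, closure = {A, B, C, D, E, F} → lossless.
Decomposition 3: common = {A, B}, closure = {A, B, C, F} → lossy.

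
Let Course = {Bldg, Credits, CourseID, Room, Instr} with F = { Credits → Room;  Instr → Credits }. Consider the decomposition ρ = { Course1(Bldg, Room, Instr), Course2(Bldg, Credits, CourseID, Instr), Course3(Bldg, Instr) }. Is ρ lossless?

Chase test. Columns are Bldg, Credits, CourseID, Room, Instr; row i has aⱼ where attribute j ∈ Coursei, else bᵢⱼ.
Initial tableau (one row per fragment):
  row 1: a1 b12 b13 a4 a5
  row 2: a1 a2 a3 b24 a5
  row 3: a1 b32 b33 b34 a5
Rows 1 and 2 agree on Instr; apply Instr→Credits and equate their Credits entries.
Rows 1 and 3 agree on Instr; apply Instr→Credits and equate their Credits entries.
Rows 1 and 2 agree on Credits; apply Credits→Room and equate their Room entries.
Rows 1 and 3 agree on Credits; apply Credits→Room and equate their Room entries.
Row 2 is now all distinguished symbols — the join is lossless.

Yes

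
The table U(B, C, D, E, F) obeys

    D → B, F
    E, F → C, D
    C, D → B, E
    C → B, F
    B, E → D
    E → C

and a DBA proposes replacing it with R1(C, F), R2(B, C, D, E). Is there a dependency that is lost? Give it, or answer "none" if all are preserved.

Check D → B, F: no single fragment contains all of {B, D, F}, and the restricted closure of {D} across the fragments never reaches {B, F}.
E, F → C, D is preserved.
C, D → B, E is preserved.
C → B, F is preserved.
B, E → D is preserved.
E → C is preserved.

D → B, F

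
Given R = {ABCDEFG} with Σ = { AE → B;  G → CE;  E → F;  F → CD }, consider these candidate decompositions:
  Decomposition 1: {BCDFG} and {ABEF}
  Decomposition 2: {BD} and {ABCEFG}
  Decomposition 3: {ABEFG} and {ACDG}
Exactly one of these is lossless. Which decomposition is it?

Decomposition 1: common = {BF}, closure = {BCDF} → lossy.
Decomposition 2: common = {B}, closure = {B} → lossy.
Decomposition 3: common = {AG}, closure = {ABCDEFG} → lossless.

Decomposition 3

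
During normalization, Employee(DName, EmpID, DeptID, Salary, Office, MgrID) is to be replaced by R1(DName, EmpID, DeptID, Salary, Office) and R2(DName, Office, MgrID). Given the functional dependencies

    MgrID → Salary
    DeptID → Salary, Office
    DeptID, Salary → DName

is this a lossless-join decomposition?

Common attributes: R1 ∩ R2 = {DName, Office}.
No dependency enlarges {DName, Office}, so (DName, Office)⁺ = {DName, Office}.
The closure contains neither all of R1 = {DName, EmpID, DeptID, Salary, Office} nor all of R2 = {DName, Office, MgrID}, so the common attributes are not a superkey of either fragment. The join is lossy.

No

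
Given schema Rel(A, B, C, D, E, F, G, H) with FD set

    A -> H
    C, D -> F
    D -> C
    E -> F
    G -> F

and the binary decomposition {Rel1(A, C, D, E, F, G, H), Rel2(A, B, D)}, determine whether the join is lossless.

No

Common attributes: Rel1 ∩ Rel2 = {A, D}.
Closure of {A, D}: A → H applies, adding H; D → C applies, adding C; C, D → F applies, adding F. So (A, D)⁺ = {A, C, D, F, H}.
The closure contains neither all of Rel1 = {A, C, D, E, F, G, H} nor all of Rel2 = {A, B, D}, so the common attributes are not a superkey of either fragment. The join is lossy.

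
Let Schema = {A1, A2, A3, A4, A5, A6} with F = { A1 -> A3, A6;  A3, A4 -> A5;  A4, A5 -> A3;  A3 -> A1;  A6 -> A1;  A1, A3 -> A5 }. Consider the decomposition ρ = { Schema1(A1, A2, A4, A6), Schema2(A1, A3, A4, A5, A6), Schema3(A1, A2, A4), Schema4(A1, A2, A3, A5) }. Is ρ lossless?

Yes

Chase test. Columns are A1, A2, A3, A4, A5, A6; row i has aⱼ where attribute j ∈ Schemai, else bᵢⱼ.
Initial tableau (one row per fragment):
  row 1: a1 a2 b13 a4 b15 a6
  row 2: a1 b22 a3 a4 a5 a6
  row 3: a1 a2 b33 a4 b35 b36
  row 4: a1 a2 a3 b44 a5 b46
Rows 1 and 2 agree on A1; apply A1→A3, A6 and equate their A3, A6 entries.
Rows 1 and 3 agree on A1; apply A1→A3, A6 and equate their A3, A6 entries.
Rows 1 and 4 agree on A1; apply A1→A3, A6 and equate their A3, A6 entries.
Rows 1 and 2 agree on A3, A4; apply A3, A4→A5 and equate their A5 entries.
Rows 1 and 3 agree on A3, A4; apply A3, A4→A5 and equate their A5 entries.
Row 1 is now all distinguished symbols — the join is lossless.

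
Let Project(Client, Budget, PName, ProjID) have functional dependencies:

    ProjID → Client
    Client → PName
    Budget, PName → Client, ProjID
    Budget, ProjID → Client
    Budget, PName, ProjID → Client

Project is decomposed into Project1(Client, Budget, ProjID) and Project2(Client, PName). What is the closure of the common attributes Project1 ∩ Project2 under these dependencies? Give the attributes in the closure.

Client, PName

Project1 ∩ Project2 = {Client}.
Client → PName applies, adding PName
Closure: {Client, PName}.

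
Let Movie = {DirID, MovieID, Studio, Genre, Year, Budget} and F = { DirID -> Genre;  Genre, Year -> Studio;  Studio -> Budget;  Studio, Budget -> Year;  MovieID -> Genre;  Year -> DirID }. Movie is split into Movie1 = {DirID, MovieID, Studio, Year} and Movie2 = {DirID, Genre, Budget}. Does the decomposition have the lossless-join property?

Common attributes: Movie1 ∩ Movie2 = {DirID}.
Closure of {DirID}: DirID → Genre applies, adding Genre. So (DirID)⁺ = {DirID, Genre}.
The closure contains neither all of Movie1 = {DirID, MovieID, Studio, Year} nor all of Movie2 = {DirID, Genre, Budget}, so the common attributes are not a superkey of either fragment. The join is lossy.

No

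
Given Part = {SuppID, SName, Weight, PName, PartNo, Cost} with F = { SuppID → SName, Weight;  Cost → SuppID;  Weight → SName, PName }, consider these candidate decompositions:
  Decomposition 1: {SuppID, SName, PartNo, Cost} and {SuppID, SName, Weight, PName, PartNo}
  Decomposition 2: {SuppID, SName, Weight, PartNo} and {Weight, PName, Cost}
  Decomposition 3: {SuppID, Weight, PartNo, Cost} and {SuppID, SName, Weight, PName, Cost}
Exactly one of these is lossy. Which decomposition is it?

Decomposition 2

Decomposition 1: common = {SuppID, SName, PartNo}, closure = {SuppID, SName, Weight, PName, PartNo} → lossless.
Decomposition 2: common = {Weight}, closure = {SName, Weight, PName} → lossy.
Decomposition 3: common = {SuppID, Weight, Cost}, closure = {SuppID, SName, Weight, PName, Cost} → lossless.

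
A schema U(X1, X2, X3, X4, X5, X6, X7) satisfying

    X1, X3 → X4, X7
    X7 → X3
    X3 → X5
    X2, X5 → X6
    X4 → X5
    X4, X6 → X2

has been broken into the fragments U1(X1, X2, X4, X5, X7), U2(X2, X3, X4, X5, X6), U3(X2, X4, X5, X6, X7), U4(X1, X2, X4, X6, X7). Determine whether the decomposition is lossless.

No

Chase test. Columns are X1, X2, X3, X4, X5, X6, X7; row i has aⱼ where attribute j ∈ Ui, else bᵢⱼ.
Initial tableau (one row per fragment):
  row 1: a1 a2 b13 a4 a5 b16 a7
  row 2: b21 a2 a3 a4 a5 a6 b27
  row 3: b31 a2 b33 a4 a5 a6 a7
  row 4: a1 a2 b43 a4 b45 a6 a7
Rows 1 and 3 agree on X7; apply X7→X3 and equate their X3 entries.
Rows 1 and 4 agree on X7; apply X7→X3 and equate their X3 entries.
Rows 1 and 4 agree on X3; apply X3→X5 and equate their X5 entries.
Rows 1 and 2 agree on X2, X5; apply X2, X5→X6 and equate their X6 entries.
No row becomes fully distinguished — the join is lossy.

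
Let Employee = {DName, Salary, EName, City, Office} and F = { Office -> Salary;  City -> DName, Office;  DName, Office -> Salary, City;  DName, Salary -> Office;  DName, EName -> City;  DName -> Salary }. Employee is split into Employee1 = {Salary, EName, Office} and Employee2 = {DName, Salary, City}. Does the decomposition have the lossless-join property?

No

Common attributes: Employee1 ∩ Employee2 = {Salary}.
No dependency enlarges {Salary}, so (Salary)⁺ = {Salary}.
The closure contains neither all of Employee1 = {Salary, EName, Office} nor all of Employee2 = {DName, Salary, City}, so the common attributes are not a superkey of either fragment. The join is lossy.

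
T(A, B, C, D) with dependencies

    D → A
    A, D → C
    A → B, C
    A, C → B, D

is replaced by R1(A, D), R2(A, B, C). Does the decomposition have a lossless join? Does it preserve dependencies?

lossless and dependency-preserving

Lossless test: (A)⁺ = {A, B, C, D}, which contains all of one fragment — lossless.
Dependency preservation: A, D → C; A, C → B, D are not contained in any single fragment, but the restricted closure of each left-hand side across the fragments still reaches the right-hand side; the remaining FDs each lie inside some fragment. All dependencies are preserved.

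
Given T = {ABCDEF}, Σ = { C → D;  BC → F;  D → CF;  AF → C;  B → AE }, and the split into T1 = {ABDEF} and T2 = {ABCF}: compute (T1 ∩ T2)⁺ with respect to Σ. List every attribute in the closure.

ABCDEF

T1 ∩ T2 = {ABF}.
AF → C applies, adding C
B → AE applies, adding E
C → D applies, adding D
Closure: {ABCDEF}.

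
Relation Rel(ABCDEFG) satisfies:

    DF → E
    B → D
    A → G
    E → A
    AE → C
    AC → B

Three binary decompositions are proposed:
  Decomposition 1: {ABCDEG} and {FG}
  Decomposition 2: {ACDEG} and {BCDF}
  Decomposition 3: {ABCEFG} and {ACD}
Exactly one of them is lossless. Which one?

Decomposition 3

Decomposition 1: common = {G}, closure = {G} → lossy.
Decomposition 2: common = {CD}, closure = {CD} → lossy.
Decomposition 3: common = {AC}, closure = {ABCDG} → lossless.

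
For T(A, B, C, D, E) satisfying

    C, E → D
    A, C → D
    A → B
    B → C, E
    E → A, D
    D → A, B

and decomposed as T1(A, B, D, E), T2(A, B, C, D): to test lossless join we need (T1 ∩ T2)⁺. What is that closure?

A, B, C, D, E

T1 ∩ T2 = {A, B, D}.
B → C, E applies, adding C, E
Closure: {A, B, C, D, E}.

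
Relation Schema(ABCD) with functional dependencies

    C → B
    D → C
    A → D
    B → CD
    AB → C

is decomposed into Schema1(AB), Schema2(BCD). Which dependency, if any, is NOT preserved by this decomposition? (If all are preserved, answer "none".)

none

C → B lies within Schema2.
D → C lies within Schema2.
A → D: restricted closure across fragments reaches D.
B → CD lies within Schema2.
AB → C: restricted closure across fragments reaches C.
Every dependency is enforceable on the fragments, so the decomposition is dependency-preserving.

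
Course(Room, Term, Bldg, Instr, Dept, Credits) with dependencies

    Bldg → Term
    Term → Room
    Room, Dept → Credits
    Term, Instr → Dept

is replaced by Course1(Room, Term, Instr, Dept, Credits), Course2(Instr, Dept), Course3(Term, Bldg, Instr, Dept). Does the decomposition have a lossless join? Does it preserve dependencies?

Lossless test (chase): Rows 1 and 3 agree on Term; apply Term→Room and equate their Room entries. Rows 1 and 3 agree on Room, Dept; apply Room, Dept→Credits and equate their Credits entries. Row 3 is now all distinguished symbols — the join is lossless.
Dependency preservation: every FD's attributes lie within a single fragment, so each can be enforced locally — preserved.

lossless and dependency-preserving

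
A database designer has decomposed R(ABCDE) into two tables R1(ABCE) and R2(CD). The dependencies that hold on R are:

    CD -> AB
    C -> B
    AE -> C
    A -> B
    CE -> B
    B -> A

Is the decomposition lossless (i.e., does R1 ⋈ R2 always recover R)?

No

Common attributes: R1 ∩ R2 = {C}.
Closure of {C}: C → B applies, adding B; B → A applies, adding A. So (C)⁺ = {ABC}.
The closure contains neither all of R1 = {ABCE} nor all of R2 = {CD}, so the common attributes are not a superkey of either fragment. The join is lossy.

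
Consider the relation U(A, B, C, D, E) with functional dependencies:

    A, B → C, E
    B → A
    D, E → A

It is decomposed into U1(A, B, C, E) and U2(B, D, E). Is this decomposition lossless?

Yes

Common attributes: U1 ∩ U2 = {B, E}.
Closure of {B, E}: B → A applies, adding A; A, B → C, E applies, adding C. So (B, E)⁺ = {A, B, C, E}.
This closure contains every attribute of U1, so U1 ∩ U2 → U1. The join is lossless.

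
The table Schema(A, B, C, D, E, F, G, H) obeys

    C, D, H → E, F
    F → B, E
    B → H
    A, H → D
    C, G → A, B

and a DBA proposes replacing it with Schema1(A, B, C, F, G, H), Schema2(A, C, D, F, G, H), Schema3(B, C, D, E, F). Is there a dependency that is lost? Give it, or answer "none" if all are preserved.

none

C, D, H → E, F: restricted closure across fragments reaches E, F.
F → B, E lies within Schema3.
B → H lies within Schema1.
A, H → D lies within Schema2.
C, G → A, B lies within Schema1.
Every dependency is enforceable on the fragments, so the decomposition is dependency-preserving.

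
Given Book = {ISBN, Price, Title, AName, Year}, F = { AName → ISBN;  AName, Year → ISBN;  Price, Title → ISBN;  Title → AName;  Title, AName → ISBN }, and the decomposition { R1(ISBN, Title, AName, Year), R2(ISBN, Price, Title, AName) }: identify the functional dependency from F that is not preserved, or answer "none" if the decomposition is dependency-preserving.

AName → ISBN lies within R1.
AName, Year → ISBN lies within R1.
Price, Title → ISBN lies within R2.
Title → AName lies within R1.
Title, AName → ISBN lies within R1.
Every dependency is enforceable on the fragments, so the decomposition is dependency-preserving.

none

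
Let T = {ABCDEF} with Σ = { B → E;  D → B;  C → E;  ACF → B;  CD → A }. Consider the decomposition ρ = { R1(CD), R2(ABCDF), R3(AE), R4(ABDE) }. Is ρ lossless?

Yes

Chase test. Columns are ABCDEF; row i has aⱼ where attribute j ∈ Ri, else bᵢⱼ.
Initial tableau (one row per fragment):
  row 1: b11 b12 a3 a4 b15 b16
  row 2: a1 a2 a3 a4 b25 a6
  row 3: a1 b32 b33 b34 a5 b36
  row 4: a1 a2 b43 a4 a5 b46
Rows 2 and 4 agree on B; apply B→E and equate their E entries.
Rows 1 and 2 agree on D; apply D→B and equate their B entries.
Rows 1 and 2 agree on C; apply C→E and equate their E entries.
Rows 1 and 2 agree on CD; apply CD→A and equate their A entries.
Row 2 is now all distinguished symbols — the join is lossless.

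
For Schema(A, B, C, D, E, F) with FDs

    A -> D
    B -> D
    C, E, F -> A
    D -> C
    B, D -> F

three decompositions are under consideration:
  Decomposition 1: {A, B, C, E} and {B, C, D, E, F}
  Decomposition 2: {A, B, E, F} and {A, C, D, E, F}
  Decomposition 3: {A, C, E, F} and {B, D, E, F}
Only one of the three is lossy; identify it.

Decomposition 3

Decomposition 1: common = {B, C, E}, closure = {A, B, C, D, E, F} → lossless.
Decomposition 2: common = {A, E, F}, closure = {A, C, D, E, F} → lossless.
Decomposition 3: common = {E, F}, closure = {E, F} → lossy.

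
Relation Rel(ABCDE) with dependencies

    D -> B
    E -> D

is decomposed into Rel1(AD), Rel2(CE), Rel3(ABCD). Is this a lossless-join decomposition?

Chase test. Columns are ABCDE; row i has aⱼ where attribute j ∈ Reli, else bᵢⱼ.
Initial tableau (one row per fragment):
  row 1: a1 b12 b13 a4 b15
  row 2: b21 b22 a3 b24 a5
  row 3: a1 a2 a3 a4 b35
Rows 1 and 3 agree on D; apply D→B and equate their B entries.
No row becomes fully distinguished — the join is lossy.

No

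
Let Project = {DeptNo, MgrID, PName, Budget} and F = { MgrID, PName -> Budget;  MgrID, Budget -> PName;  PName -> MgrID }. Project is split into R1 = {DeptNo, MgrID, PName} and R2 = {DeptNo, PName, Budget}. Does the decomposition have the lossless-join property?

Yes

Common attributes: R1 ∩ R2 = {DeptNo, PName}.
Closure of {DeptNo, PName}: PName → MgrID applies, adding MgrID; MgrID, PName → Budget applies, adding Budget. So (DeptNo, PName)⁺ = {DeptNo, MgrID, PName, Budget}.
This closure contains every attribute of R1, so R1 ∩ R2 → R1. The join is lossless.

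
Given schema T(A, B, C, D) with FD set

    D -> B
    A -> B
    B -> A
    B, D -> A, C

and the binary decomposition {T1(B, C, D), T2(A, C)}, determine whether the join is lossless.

No

Common attributes: T1 ∩ T2 = {C}.
No dependency enlarges {C}, so (C)⁺ = {C}.
The closure contains neither all of T1 = {B, C, D} nor all of T2 = {A, C}, so the common attributes are not a superkey of either fragment. The join is lossy.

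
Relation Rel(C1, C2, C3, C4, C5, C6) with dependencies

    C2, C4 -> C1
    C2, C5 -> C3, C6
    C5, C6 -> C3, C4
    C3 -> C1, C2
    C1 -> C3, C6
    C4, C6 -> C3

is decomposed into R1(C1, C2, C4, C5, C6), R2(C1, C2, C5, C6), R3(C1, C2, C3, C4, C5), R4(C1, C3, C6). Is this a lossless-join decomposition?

Chase test. Columns are C1, C2, C3, C4, C5, C6; row i has aⱼ where attribute j ∈ Ri, else bᵢⱼ.
Initial tableau (one row per fragment):
  row 1: a1 a2 b13 a4 a5 a6
  row 2: a1 a2 b23 b24 a5 a6
  row 3: a1 a2 a3 a4 a5 b36
  row 4: a1 b42 a3 b44 b45 a6
Rows 1 and 2 agree on C2, C5; apply C2, C5→C3, C6 and equate their C3, C6 entries.
Rows 1 and 3 agree on C2, C5; apply C2, C5→C3, C6 and equate their C3, C6 entries.
Rows 1 and 2 agree on C5, C6; apply C5, C6→C3, C4 and equate their C3, C4 entries.
Rows 1 and 4 agree on C3; apply C3→C1, C2 and equate their C1, C2 entries.
Row 1 is now all distinguished symbols — the join is lossless.

Yes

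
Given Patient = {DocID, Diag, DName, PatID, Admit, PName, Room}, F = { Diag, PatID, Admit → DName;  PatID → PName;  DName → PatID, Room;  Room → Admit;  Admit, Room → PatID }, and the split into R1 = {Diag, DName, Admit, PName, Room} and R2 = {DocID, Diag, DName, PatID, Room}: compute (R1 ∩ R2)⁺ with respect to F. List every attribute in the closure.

R1 ∩ R2 = {Diag, DName, Room}.
DName → PatID, Room applies, adding PatID
Room → Admit applies, adding Admit
PatID → PName applies, adding PName
Closure: {Diag, DName, PatID, Admit, PName, Room}.

Diag, DName, PatID, Admit, PName, Room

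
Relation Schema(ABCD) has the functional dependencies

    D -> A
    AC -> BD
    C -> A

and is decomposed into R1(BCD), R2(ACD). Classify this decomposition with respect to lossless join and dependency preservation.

Lossless test: (CD)⁺ = {ABCD}, which contains all of one fragment — lossless.
Dependency preservation: AC → BD is not contained in any single fragment, but the restricted closure of its left-hand side across the fragments still reaches the right-hand side; the remaining FDs each lie inside some fragment. All dependencies are preserved.

lossless and dependency-preserving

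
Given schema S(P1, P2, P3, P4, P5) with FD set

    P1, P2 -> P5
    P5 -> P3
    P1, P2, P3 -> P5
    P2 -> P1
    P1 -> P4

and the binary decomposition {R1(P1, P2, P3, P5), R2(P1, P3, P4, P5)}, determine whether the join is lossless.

Common attributes: R1 ∩ R2 = {P1, P3, P5}.
Closure of {P1, P3, P5}: P1 → P4 applies, adding P4. So (P1, P3, P5)⁺ = {P1, P3, P4, P5}.
This closure contains every attribute of R2, so R1 ∩ R2 → R2. The join is lossless.

Yes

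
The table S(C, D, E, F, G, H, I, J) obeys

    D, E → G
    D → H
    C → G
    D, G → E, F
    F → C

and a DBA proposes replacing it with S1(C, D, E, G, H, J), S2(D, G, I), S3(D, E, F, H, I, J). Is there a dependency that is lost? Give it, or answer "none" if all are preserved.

F → C

Check F → C: no single fragment contains all of {C, F}, and the restricted closure of {F} across the fragments never reaches {C}.
D, E → G is preserved.
D → H is preserved.
C → G is preserved.
D, G → E, F is preserved.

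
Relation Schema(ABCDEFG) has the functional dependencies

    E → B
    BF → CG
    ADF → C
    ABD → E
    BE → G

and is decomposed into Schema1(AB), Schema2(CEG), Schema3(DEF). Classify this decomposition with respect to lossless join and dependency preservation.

lossy and not dependency-preserving

Lossless test (chase): Rows 2 and 3 agree on E; apply E→B and equate their B entries. Rows 2 and 3 agree on BE; apply BE→G and equate their G entries. No row becomes fully distinguished — the join is lossy.
Dependency preservation: the restricted closure of {E} across the fragments never reaches {B}, so E → B cannot be enforced without a join — not preserved.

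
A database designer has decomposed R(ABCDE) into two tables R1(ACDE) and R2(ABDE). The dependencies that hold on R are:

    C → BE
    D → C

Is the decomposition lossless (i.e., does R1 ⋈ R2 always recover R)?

Yes

Common attributes: R1 ∩ R2 = {ADE}.
Closure of {ADE}: D → C applies, adding C; C → BE applies, adding B. So (ADE)⁺ = {ABCDE}.
This closure contains every attribute of R1, so R1 ∩ R2 → R1. The join is lossless.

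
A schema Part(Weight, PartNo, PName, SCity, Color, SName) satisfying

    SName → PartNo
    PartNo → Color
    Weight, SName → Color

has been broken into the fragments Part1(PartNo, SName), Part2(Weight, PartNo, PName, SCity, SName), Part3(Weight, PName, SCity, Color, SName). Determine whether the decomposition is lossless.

Yes

Chase test. Columns are Weight, PartNo, PName, SCity, Color, SName; row i has aⱼ where attribute j ∈ Parti, else bᵢⱼ.
Initial tableau (one row per fragment):
  row 1: b11 a2 b13 b14 b15 a6
  row 2: a1 a2 a3 a4 b25 a6
  row 3: a1 b32 a3 a4 a5 a6
Rows 1 and 3 agree on SName; apply SName→PartNo and equate their PartNo entries.
Rows 1 and 2 agree on PartNo; apply PartNo→Color and equate their Color entries.
Rows 1 and 3 agree on PartNo; apply PartNo→Color and equate their Color entries.
Row 2 is now all distinguished symbols — the join is lossless.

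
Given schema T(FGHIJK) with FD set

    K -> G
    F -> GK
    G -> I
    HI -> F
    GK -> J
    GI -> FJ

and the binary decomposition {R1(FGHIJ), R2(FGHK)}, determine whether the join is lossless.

Yes

Common attributes: R1 ∩ R2 = {FGH}.
Closure of {FGH}: F → GK applies, adding K; G → I applies, adding I; GK → J applies, adding J. So (FGH)⁺ = {FGHIJK}.
This closure contains every attribute of R1, so R1 ∩ R2 → R1. The join is lossless.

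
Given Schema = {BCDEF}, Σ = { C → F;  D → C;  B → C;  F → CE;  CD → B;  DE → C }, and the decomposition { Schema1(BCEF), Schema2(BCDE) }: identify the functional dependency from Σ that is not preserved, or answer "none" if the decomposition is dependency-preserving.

C → F lies within Schema1.
D → C lies within Schema2.
B → C lies within Schema1.
F → CE lies within Schema1.
CD → B lies within Schema2.
DE → C lies within Schema2.
Every dependency is enforceable on the fragments, so the decomposition is dependency-preserving.

none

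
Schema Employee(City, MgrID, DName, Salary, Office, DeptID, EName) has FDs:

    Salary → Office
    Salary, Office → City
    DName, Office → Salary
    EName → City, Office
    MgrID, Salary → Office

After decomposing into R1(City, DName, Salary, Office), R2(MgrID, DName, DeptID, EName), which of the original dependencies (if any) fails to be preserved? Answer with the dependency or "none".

Check EName → City, Office: no single fragment contains all of {City, Office, EName}, and the restricted closure of {EName} across the fragments never reaches {City, Office}.
Salary → Office is preserved.
Salary, Office → City is preserved.
DName, Office → Salary is preserved.
MgrID, Salary → Office is preserved.

EName → City, Office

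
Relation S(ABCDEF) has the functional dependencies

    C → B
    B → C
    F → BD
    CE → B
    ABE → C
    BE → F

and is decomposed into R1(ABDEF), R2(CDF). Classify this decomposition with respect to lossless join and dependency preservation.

lossless but not dependency-preserving

Lossless test: (DF)⁺ = {BCDF}, which contains all of one fragment — lossless.
Dependency preservation: the restricted closure of {C} across the fragments never reaches {B}, so C → B cannot be enforced without a join — not preserved.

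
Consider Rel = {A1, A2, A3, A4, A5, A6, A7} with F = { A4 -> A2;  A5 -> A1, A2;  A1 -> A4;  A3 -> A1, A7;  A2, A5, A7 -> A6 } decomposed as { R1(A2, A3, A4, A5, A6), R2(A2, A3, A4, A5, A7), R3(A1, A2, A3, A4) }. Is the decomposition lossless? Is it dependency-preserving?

lossless but not dependency-preserving

Lossless test (chase): Rows 1 and 2 agree on A5; apply A5→A1, A2 and equate their A1, A2 entries. Rows 1 and 2 agree on A3; apply A3→A1, A7 and equate their A1, A7 entries. Rows 1 and 3 agree on A3; apply A3→A1, A7 and equate their A1, A7 entries. Rows 1 and 2 agree on A2, A5, A7; apply A2, A5, A7→A6 and equate their A6 entries. Row 1 is now all distinguished symbols — the join is lossless.
Dependency preservation: the restricted closure of {A5} across the fragments never reaches {A1, A2}, so A5 → A1, A2 cannot be enforced without a join — not preserved.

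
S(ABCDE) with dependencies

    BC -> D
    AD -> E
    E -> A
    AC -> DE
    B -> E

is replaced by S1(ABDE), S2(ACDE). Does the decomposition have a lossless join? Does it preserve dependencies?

lossy but dependency-preserving

Lossless test: (ADE)⁺ = {ADE}, which is a superkey of neither fragment — lossy.
Dependency preservation: BC → D is not contained in any single fragment, but the restricted closure of its left-hand side across the fragments still reaches the right-hand side; the remaining FDs each lie inside some fragment. All dependencies are preserved.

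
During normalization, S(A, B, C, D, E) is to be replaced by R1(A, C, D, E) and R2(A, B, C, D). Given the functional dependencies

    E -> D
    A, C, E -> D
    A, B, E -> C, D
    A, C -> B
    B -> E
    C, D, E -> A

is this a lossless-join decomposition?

Common attributes: R1 ∩ R2 = {A, C, D}.
Closure of {A, C, D}: A, C → B applies, adding B; B → E applies, adding E. So (A, C, D)⁺ = {A, B, C, D, E}.
This closure contains every attribute of R1, so R1 ∩ R2 → R1. The join is lossless.

Yes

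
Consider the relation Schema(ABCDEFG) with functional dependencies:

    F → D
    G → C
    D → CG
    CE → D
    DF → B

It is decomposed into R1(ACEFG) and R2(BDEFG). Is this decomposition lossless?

Common attributes: R1 ∩ R2 = {EFG}.
Closure of {EFG}: F → D applies, adding D; G → C applies, adding C; DF → B applies, adding B. So (EFG)⁺ = {BCDEFG}.
This closure contains every attribute of R2, so R1 ∩ R2 → R2. The join is lossless.

Yes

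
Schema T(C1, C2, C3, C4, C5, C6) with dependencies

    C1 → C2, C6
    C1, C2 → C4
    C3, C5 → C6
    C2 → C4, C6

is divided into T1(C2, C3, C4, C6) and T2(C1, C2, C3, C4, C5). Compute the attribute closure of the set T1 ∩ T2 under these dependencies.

C2, C3, C4, C6

T1 ∩ T2 = {C2, C3, C4}.
C2 → C4, C6 applies, adding C6
Closure: {C2, C3, C4, C6}.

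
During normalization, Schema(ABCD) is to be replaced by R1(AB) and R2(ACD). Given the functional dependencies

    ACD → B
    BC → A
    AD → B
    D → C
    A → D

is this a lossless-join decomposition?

Yes

Common attributes: R1 ∩ R2 = {A}.
Closure of {A}: A → D applies, adding D; AD → B applies, adding B; D → C applies, adding C. So (A)⁺ = {ABCD}.
This closure contains every attribute of R1, so R1 ∩ R2 → R1. The join is lossless.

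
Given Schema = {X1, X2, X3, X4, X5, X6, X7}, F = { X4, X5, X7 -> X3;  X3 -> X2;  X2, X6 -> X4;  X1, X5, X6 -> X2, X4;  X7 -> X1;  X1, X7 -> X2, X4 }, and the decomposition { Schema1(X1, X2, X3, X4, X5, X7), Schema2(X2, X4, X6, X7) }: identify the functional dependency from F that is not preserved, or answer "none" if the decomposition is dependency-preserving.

X1, X5, X6 -> X2, X4

Check X1, X5, X6 → X2, X4: no single fragment contains all of {X1, X2, X4, X5, X6}, and the restricted closure of {X1, X5, X6} across the fragments never reaches {X2, X4}.
X4, X5, X7 → X3 is preserved.
X3 → X2 is preserved.
X2, X6 → X4 is preserved.
X7 → X1 is preserved.
X1, X7 → X2, X4 is preserved.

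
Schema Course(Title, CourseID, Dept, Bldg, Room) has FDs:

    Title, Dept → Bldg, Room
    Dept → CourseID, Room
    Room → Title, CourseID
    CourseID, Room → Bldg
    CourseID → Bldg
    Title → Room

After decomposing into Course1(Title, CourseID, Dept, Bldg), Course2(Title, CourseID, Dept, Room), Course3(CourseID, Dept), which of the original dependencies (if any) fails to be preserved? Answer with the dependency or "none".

Title, Dept → Bldg, Room: restricted closure across fragments reaches Bldg, Room.
Dept → CourseID, Room lies within Course2.
Room → Title, CourseID lies within Course2.
CourseID, Room → Bldg: restricted closure across fragments reaches Bldg.
CourseID → Bldg lies within Course1.
Title → Room lies within Course2.
Every dependency is enforceable on the fragments, so the decomposition is dependency-preserving.

none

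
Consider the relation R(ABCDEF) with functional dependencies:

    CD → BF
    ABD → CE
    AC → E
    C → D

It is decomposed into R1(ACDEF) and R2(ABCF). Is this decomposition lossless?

Yes

Common attributes: R1 ∩ R2 = {ACF}.
Closure of {ACF}: AC → E applies, adding E; C → D applies, adding D; CD → BF applies, adding B. So (ACF)⁺ = {ABCDEF}.
This closure contains every attribute of R1, so R1 ∩ R2 → R1. The join is lossless.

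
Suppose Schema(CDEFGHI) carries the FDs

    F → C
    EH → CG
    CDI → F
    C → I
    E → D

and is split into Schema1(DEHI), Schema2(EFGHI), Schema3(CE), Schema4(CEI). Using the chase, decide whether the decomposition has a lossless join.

No

Chase test. Columns are CDEFGHI; row i has aⱼ where attribute j ∈ Schemai, else bᵢⱼ.
Initial tableau (one row per fragment):
  row 1: b11 a2 a3 b14 b15 a6 a7
  row 2: b21 b22 a3 a4 a5 a6 a7
  row 3: a1 b32 a3 b34 b35 b36 b37
  row 4: a1 b42 a3 b44 b45 b46 a7
Rows 1 and 2 agree on EH; apply EH→CG and equate their CG entries.
Rows 3 and 4 agree on C; apply C→I and equate their I entries.
Rows 1 and 2 agree on E; apply E→D and equate their D entries.
Rows 1 and 3 agree on E; apply E→D and equate their D entries.
Rows 1 and 4 agree on E; apply E→D and equate their D entries.
Rows 1 and 2 agree on CDI; apply CDI→F and equate their F entries.
Rows 3 and 4 agree on CDI; apply CDI→F and equate their F entries.
No row becomes fully distinguished — the join is lossy.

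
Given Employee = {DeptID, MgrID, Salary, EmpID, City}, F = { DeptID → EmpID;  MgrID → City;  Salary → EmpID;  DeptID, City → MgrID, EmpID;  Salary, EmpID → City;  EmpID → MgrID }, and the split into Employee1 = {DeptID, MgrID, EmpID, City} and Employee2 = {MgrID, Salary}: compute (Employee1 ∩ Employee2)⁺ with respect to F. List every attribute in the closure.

MgrID, City

Employee1 ∩ Employee2 = {MgrID}.
MgrID → City applies, adding City
Closure: {MgrID, City}.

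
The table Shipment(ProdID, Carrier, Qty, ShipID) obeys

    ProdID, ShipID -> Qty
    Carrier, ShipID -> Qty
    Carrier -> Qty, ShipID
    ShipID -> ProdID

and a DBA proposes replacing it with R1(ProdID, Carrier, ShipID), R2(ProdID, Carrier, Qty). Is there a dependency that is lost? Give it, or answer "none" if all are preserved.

Check ProdID, ShipID → Qty: no single fragment contains all of {ProdID, Qty, ShipID}, and the restricted closure of {ProdID, ShipID} across the fragments never reaches {Qty}.
Carrier, ShipID → Qty is preserved.
Carrier → Qty, ShipID is preserved.
ShipID → ProdID is preserved.

ProdID, ShipID -> Qty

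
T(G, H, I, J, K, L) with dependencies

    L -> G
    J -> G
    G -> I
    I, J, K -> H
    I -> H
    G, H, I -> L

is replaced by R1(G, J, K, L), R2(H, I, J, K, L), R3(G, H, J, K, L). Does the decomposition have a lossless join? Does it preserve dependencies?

lossless and dependency-preserving

Lossless test (chase): Rows 1 and 2 agree on L; apply L→G and equate their G entries. Rows 1 and 2 agree on G; apply G→I and equate their I entries. Rows 1 and 3 agree on G; apply G→I and equate their I entries. Rows 1 and 2 agree on I, J, K; apply I, J, K→H and equate their H entries. Row 1 is now all distinguished symbols — the join is lossless.
Dependency preservation: G → I; G, H, I → L are not contained in any single fragment, but the restricted closure of each left-hand side across the fragments still reaches the right-hand side; the remaining FDs each lie inside some fragment. All dependencies are preserved.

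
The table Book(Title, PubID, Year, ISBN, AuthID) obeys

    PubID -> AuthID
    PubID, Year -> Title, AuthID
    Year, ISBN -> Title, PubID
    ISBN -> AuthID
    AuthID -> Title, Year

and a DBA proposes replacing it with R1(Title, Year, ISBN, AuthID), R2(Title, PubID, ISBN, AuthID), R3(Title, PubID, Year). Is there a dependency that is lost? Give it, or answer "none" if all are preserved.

PubID → AuthID lies within R2.
PubID, Year → Title, AuthID: restricted closure across fragments reaches Title, AuthID.
Year, ISBN → Title, PubID: restricted closure across fragments reaches Title, PubID.
ISBN → AuthID lies within R1.
AuthID → Title, Year lies within R1.
Every dependency is enforceable on the fragments, so the decomposition is dependency-preserving.

none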